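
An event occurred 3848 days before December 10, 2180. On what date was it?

−366 (one year; includes Feb 29, 2180) → Dec 10, 2179 (3482 left).
−365 (one year) → Dec 10, 2178 (3117 left).
−365 (one year) → Dec 10, 2177 (2752 left).
−365 (one year) → Dec 10, 2176 (2387 left).
−366 (one year; includes Feb 29, 2176) → Dec 10, 2175 (2021 left).
−365 (one year) → Dec 10, 2174 (1656 left).
−365 (one year) → Dec 10, 2173 (1291 left).
−365 (one year) → Dec 10, 2172 (926 left).
−366 (one year; includes Feb 29, 2172) → Dec 10, 2171 (560 left).
−365 (one year) → Dec 10, 2170 (195 left).
−10 → Nov 30, 2170 (end of Nov, 30 days; 185 left).
−30 → Oct 31, 2170 (end of Oct, 31 days; 155 left).
−31 → Sep 30, 2170 (end of Sep, 30 days; 124 left).
−30 → Aug 31, 2170 (end of Aug, 31 days; 94 left).
−31 → Jul 31, 2170 (end of Jul, 31 days; 63 left).
−31 → Jun 30, 2170 (end of Jun, 30 days; 32 left).
−30 → May 31, 2170 (end of May, 31 days; 2 left).
−2 → May 29, 2170.

May 29, 2170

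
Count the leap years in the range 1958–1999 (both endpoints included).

Multiples of 4 in [1958,1999]: 10.
Of those, multiples of 100: 0 (not leap unless ÷400).
Multiples of 400: 0.
Leap years = 10 − 0 + 0 = 10.

10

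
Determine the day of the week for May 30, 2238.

Wednesday

Doomsday rule: the anchor day for the 2200s is Friday. For year 38: 38÷12 = 3 r 2, and 2÷4 = 0, so 3+2+0 = 5.
Friday + 5 ≡ Wednesday — that's 2238's doomsday.
In May the doomsday date is May 9.
May 30 is 21 days after May 9; 21 mod 7 = 0, so Wednesday + 0 = Wednesday.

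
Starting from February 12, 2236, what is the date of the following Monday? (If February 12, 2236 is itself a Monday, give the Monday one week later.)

February 15, 2236

Feb 12, 2236 is a Friday.
From Friday to the next Monday is 3 days.
Feb 12, 2236 + 3 = Feb 15, 2236.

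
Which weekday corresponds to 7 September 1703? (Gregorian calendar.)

Doomsday rule: the anchor day for the 1700s is Sunday. For year 03: 3÷12 = 0 r 3, and 3÷4 = 0, so 0+3+0 = 3.
Sunday + 3 ≡ Wednesday — that's 1703's doomsday.
In September the doomsday date is Sep 5.
Sep 7 is 2 days after Sep 5; 2 mod 7 = 2, so Wednesday + 2 = Friday.

Friday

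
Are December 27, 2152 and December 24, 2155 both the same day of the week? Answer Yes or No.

From Dec 27, 2152 to Dec 24, 2155 is 1092 days.
1092 mod 7 = 0, so they are the same weekday.
(Dec 27, 2152 is a Wednesday; Dec 24, 2155 is a Wednesday.)

Yes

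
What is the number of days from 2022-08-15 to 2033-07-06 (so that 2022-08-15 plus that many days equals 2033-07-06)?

Aug 15, 2022 → Aug 15, 2023: 365 days.
Aug 15, 2023 → Aug 15, 2024: 366 days (Feb 29, 2024 is in that span).
Aug 15, 2024 → Aug 15, 2025: 365 days.
Aug 15, 2025 → Aug 15, 2026: 365 days.
Aug 15, 2026 → Aug 15, 2027: 365 days.
Aug 15, 2027 → Aug 15, 2028: 366 days (Feb 29, 2028 is in that span).
Aug 15, 2028 → Aug 15, 2029: 365 days.
Aug 15, 2029 → Aug 15, 2030: 365 days.
Aug 15, 2030 → Aug 15, 2031: 365 days.
Aug 15, 2031 → Aug 15, 2032: 366 days (Feb 29, 2032 is in that span).
Aug 15, 2032 → Sep 15, 2032: 31 days (August has 31).
Sep 15, 2032 → Oct 15, 2032: 30 days (September has 30).
Oct 15, 2032 → Nov 15, 2032: 31 days (October has 31).
Nov 15, 2032 → Dec 15, 2032: 30 days (November has 30).
Dec 15, 2032 → Jan 15, 2033: 31 days (December has 31).
Jan 15, 2033 → Feb 15, 2033: 31 days (January has 31).
Feb 15, 2033 → Mar 15, 2033: 28 days (February has 28).
Mar 15, 2033 → Apr 15, 2033: 31 days (March has 31).
Apr 15, 2033 → May 15, 2033: 30 days (April has 30).
May 15, 2033 → Jun 15, 2033: 31 days (May has 31).
Jun 15, 2033 → Jul 6, 2033: 21 days.
Total: 3978 days.

3978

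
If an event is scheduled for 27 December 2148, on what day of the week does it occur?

Doomsday rule: the anchor day for the 2100s is Sunday. For year 48: 48÷12 = 4 r 0, and 0÷4 = 0, so 4+0+0 = 4.
Sunday + 4 ≡ Thursday — that's 2148's doomsday.
In December the doomsday date is Dec 12.
Dec 27 is 15 days after Dec 12; 15 mod 7 = 1, so Thursday + 1 = Friday.

Friday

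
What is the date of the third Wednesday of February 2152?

February 16, 2152

February 1, 2152 is a Tuesday.
The first Wednesday is therefore February 2 (1 days later).
The third Wednesday is 2 + 2×7 = February 16.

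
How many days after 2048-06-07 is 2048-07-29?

Jun 7, 2048 → Jul 7, 2048: 30 days (June has 30).
Jul 7, 2048 → Jul 29, 2048: 22 days.
Total: 52 days.

52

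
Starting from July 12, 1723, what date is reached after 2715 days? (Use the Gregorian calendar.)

December 17, 1730

+366 (one year; includes Feb 29, 1724) → Jul 12, 1724 (2349 left).
+365 (one year) → Jul 12, 1725 (1984 left).
+365 (one year) → Jul 12, 1726 (1619 left).
+365 (one year) → Jul 12, 1727 (1254 left).
+366 (one year; includes Feb 29, 1728) → Jul 12, 1728 (888 left).
+365 (one year) → Jul 12, 1729 (523 left).
+365 (one year) → Jul 12, 1730 (158 left).
Jul has 31 days: +20 → Aug 1, 1730 (138 left).
Aug has 31 days: +31 → Sep 1, 1730 (107 left).
Sep has 30 days: +30 → Oct 1, 1730 (77 left).
Oct has 31 days: +31 → Nov 1, 1730 (46 left).
Nov has 30 days: +30 → Dec 1, 1730 (16 left).
+16 → Dec 17, 1730.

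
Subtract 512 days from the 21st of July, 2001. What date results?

February 25, 2000

−365 (one year) → Jul 21, 2000 (147 left).
−21 → Jun 30, 2000 (end of Jun, 30 days; 126 left).
−30 → May 31, 2000 (end of May, 31 days; 96 left).
−31 → Apr 30, 2000 (end of Apr, 30 days; 65 left).
−30 → Mar 31, 2000 (end of Mar, 31 days; 35 left).
−31 → Feb 29, 2000 (end of Feb, 29 days; 4 left).
−4 → Feb 25, 2000.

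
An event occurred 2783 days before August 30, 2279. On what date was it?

−365 (one year) → Aug 30, 2278 (2418 left).
−365 (one year) → Aug 30, 2277 (2053 left).
−365 (one year) → Aug 30, 2276 (1688 left).
−366 (one year; includes Feb 29, 2276) → Aug 30, 2275 (1322 left).
−365 (one year) → Aug 30, 2274 (957 left).
−365 (one year) → Aug 30, 2273 (592 left).
−365 (one year) → Aug 30, 2272 (227 left).
−30 → Jul 31, 2272 (end of Jul, 31 days; 197 left).
−31 → Jun 30, 2272 (end of Jun, 30 days; 166 left).
−30 → May 31, 2272 (end of May, 31 days; 136 left).
−31 → Apr 30, 2272 (end of Apr, 30 days; 105 left).
−30 → Mar 31, 2272 (end of Mar, 31 days; 75 left).
−31 → Feb 29, 2272 (end of Feb, 29 days; 44 left).
−29 → Jan 31, 2272 (end of Jan, 31 days; 15 left).
−15 → Jan 16, 2272.

January 16, 2272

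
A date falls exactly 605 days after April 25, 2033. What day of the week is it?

First find the weekday of Apr 25, 2033. Doomsday rule: the anchor day for the 2000s is Tuesday. For year 33: 33÷12 = 2 r 9, and 9÷4 = 2, so 2+9+2 = 13.
Tuesday + 13 ≡ Monday — that's 2033's doomsday.
In April the doomsday date is Apr 4.
Apr 25 is 21 days after Apr 4; 21 mod 7 = 0, so Monday + 0 = Monday.
605 mod 7 = 3, so 605 days after a Monday is Monday + 3 = Thursday.

Thursday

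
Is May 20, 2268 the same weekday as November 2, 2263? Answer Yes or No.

From Nov 2, 2263 to May 20, 2268 is 1661 days.
1661 mod 7 = 2, so they are different weekdays.
(Nov 2, 2263 is a Monday; May 20, 2268 is a Wednesday.)

No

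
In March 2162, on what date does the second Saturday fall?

March 13, 2162

March 1, 2162 is a Monday.
The first Saturday is therefore March 6 (5 days later).
The second Saturday is 6 + 1×7 = March 13.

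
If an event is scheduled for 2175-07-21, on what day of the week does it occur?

Friday

Doomsday rule: the anchor day for the 2100s is Sunday. For year 75: 75÷12 = 6 r 3, and 3÷4 = 0, so 6+3+0 = 9.
Sunday + 9 ≡ Tuesday — that's 2175's doomsday.
In July the doomsday date is Jul 11.
Jul 21 is 10 days after Jul 11; 10 mod 7 = 3, so Tuesday + 3 = Friday.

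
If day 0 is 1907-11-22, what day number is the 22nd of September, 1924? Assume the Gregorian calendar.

Nov 22, 1907 → Nov 22, 1908: 366 days (Feb 29, 1908 is in that span).
Nov 22, 1908 → Nov 22, 1909: 365 days.
Nov 22, 1909 → Nov 22, 1910: 365 days.
Nov 22, 1910 → Nov 22, 1911: 365 days.
Nov 22, 1911 → Nov 22, 1912: 366 days (Feb 29, 1912 is in that span).
Nov 22, 1912 → Nov 22, 1913: 365 days.
Nov 22, 1913 → Nov 22, 1914: 365 days.
Nov 22, 1914 → Nov 22, 1915: 365 days.
Nov 22, 1915 → Nov 22, 1916: 366 days (Feb 29, 1916 is in that span).
Nov 22, 1916 → Nov 22, 1917: 365 days.
Nov 22, 1917 → Nov 22, 1918: 365 days.
Nov 22, 1918 → Nov 22, 1919: 365 days.
Nov 22, 1919 → Nov 22, 1920: 366 days (Feb 29, 1920 is in that span).
Nov 22, 1920 → Nov 22, 1921: 365 days.
Nov 22, 1921 → Nov 22, 1922: 365 days.
Nov 22, 1922 → Nov 22, 1923: 365 days.
Nov 22, 1923 → Dec 22, 1923: 30 days (November has 30).
Dec 22, 1923 → Jan 22, 1924: 31 days (December has 31).
Jan 22, 1924 → Feb 22, 1924: 31 days (January has 31).
Feb 22, 1924 → Mar 22, 1924: 29 days (February has 29).
Mar 22, 1924 → Apr 22, 1924: 31 days (March has 31).
Apr 22, 1924 → May 22, 1924: 30 days (April has 30).
May 22, 1924 → Jun 22, 1924: 31 days (May has 31).
Jun 22, 1924 → Jul 22, 1924: 30 days (June has 30).
Jul 22, 1924 → Aug 22, 1924: 31 days (July has 31).
Aug 22, 1924 → Sep 22, 1924: 31 days.
Total: 6149 days.

6149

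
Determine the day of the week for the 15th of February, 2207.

Sunday

January 1, 2207 is a Thursday.
Jan 1, 2207 → Feb 1, 2207: 31 days (January has 31).
Feb 1, 2207 → Feb 15, 2207: 14 days.
Total: 45 days.
45 mod 7 = 3, so Thursday + 3 = Sunday.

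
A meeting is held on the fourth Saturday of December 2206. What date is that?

December 27, 2206

December 1, 2206 is a Monday.
The first Saturday is therefore December 6 (5 days later).
The fourth Saturday is 6 + 3×7 = December 27.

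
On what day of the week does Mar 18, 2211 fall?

Monday

Doomsday rule: the anchor day for the 2200s is Friday. For year 11: 11÷12 = 0 r 11, and 11÷4 = 2, so 0+11+2 = 13.
Friday + 13 ≡ Thursday — that's 2211's doomsday.
In March the doomsday date is Mar 14.
Mar 18 is 4 days after Mar 14; 4 mod 7 = 4, so Thursday + 4 = Monday.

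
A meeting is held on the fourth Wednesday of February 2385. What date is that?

February 1, 2385 is a Friday.
The first Wednesday is therefore February 6 (5 days later).
The fourth Wednesday is 6 + 3×7 = February 27.

February 27, 2385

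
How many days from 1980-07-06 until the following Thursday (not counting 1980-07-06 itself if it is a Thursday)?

4

Jul 6, 1980 is a Sunday.
From Sunday to the next Thursday is 4 days.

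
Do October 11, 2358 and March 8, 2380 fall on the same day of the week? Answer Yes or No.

Yes

From Oct 11, 2358 to Mar 8, 2380 is 7819 days.
7819 mod 7 = 0, so they are the same weekday.
(Oct 11, 2358 is a Saturday; Mar 8, 2380 is a Saturday.)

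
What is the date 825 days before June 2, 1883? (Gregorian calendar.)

February 27, 1881

−365 (one year) → Jun 2, 1882 (460 left).
−365 (one year) → Jun 2, 1881 (95 left).
−2 → May 31, 1881 (end of May, 31 days; 93 left).
−31 → Apr 30, 1881 (end of Apr, 30 days; 62 left).
−30 → Mar 31, 1881 (end of Mar, 31 days; 32 left).
−31 → Feb 28, 1881 (end of Feb, 28 days; 1 left).
−1 → Feb 27, 1881.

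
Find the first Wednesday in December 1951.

December 5, 1951

December 1, 1951 is a Saturday.
The first Wednesday is therefore December 5 (4 days later).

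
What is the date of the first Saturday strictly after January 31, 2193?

Jan 31, 2193 is a Thursday.
From Thursday to the next Saturday is 2 days.
Jan 31, 2193 + 2 = Feb 2, 2193.

February 2, 2193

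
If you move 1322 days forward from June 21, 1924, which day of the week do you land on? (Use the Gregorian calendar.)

Friday

First find the weekday of Jun 21, 1924. Doomsday rule: the anchor day for the 1900s is Wednesday. For year 24: 24÷12 = 2 r 0, and 0÷4 = 0, so 2+0+0 = 2.
Wednesday + 2 ≡ Friday — that's 1924's doomsday.
In June the doomsday date is Jun 6.
Jun 21 is 15 days after Jun 6; 15 mod 7 = 1, so Friday + 1 = Saturday.
1322 mod 7 = 6, so 1322 days after a Saturday is Saturday + 6 = Friday.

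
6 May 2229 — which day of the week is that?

Doomsday rule: the anchor day for the 2200s is Friday. For year 29: 29÷12 = 2 r 5, and 5÷4 = 1, so 2+5+1 = 8.
Friday + 8 ≡ Saturday — that's 2229's doomsday.
In May the doomsday date is May 9.
May 6 is 3 days before May 9; 3 mod 7 = 3, so Saturday − 3 = Wednesday.

Wednesday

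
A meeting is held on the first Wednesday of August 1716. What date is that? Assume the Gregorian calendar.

August 1, 1716 is a Saturday.
The first Wednesday is therefore August 5 (4 days later).

August 5, 1716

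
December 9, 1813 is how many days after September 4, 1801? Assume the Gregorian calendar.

4479

Sep 4, 1801 → Sep 4, 1802: 365 days.
Sep 4, 1802 → Sep 4, 1803: 365 days.
Sep 4, 1803 → Sep 4, 1804: 366 days (Feb 29, 1804 is in that span).
Sep 4, 1804 → Sep 4, 1805: 365 days.
Sep 4, 1805 → Sep 4, 1806: 365 days.
Sep 4, 1806 → Sep 4, 1807: 365 days.
Sep 4, 1807 → Sep 4, 1808: 366 days (Feb 29, 1808 is in that span).
Sep 4, 1808 → Sep 4, 1809: 365 days.
Sep 4, 1809 → Sep 4, 1810: 365 days.
Sep 4, 1810 → Sep 4, 1811: 365 days.
Sep 4, 1811 → Sep 4, 1812: 366 days (Feb 29, 1812 is in that span).
Sep 4, 1812 → Sep 4, 1813: 365 days.
Sep 4, 1813 → Oct 4, 1813: 30 days (September has 30).
Oct 4, 1813 → Nov 4, 1813: 31 days (October has 31).
Nov 4, 1813 → Dec 4, 1813: 30 days (November has 30).
Dec 4, 1813 → Dec 9, 1813: 5 days.
Total: 4479 days.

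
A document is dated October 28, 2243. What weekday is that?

Doomsday rule: the anchor day for the 2200s is Friday. For year 43: 43÷12 = 3 r 7, and 7÷4 = 1, so 3+7+1 = 11.
Friday + 11 ≡ Tuesday — that's 2243's doomsday.
In October the doomsday date is Oct 10.
Oct 28 is 18 days after Oct 10; 18 mod 7 = 4, so Tuesday + 4 = Saturday.

Saturday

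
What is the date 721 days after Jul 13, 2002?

July 3, 2004

+365 (one year) → Jul 13, 2003 (356 left).
Jul has 31 days: +19 → Aug 1, 2003 (337 left).
Aug has 31 days: +31 → Sep 1, 2003 (306 left).
Sep has 30 days: +30 → Oct 1, 2003 (276 left).
Oct has 31 days: +31 → Nov 1, 2003 (245 left).
Nov has 30 days: +30 → Dec 1, 2003 (215 left).
Dec has 31 days: +31 → Jan 1, 2004 (184 left).
Jan has 31 days: +31 → Feb 1, 2004 (153 left).
Feb has 29 days: +29 → Mar 1, 2004 (124 left).
Mar has 31 days: +31 → Apr 1, 2004 (93 left).
Apr has 30 days: +30 → May 1, 2004 (63 left).
May has 31 days: +31 → Jun 1, 2004 (32 left).
Jun has 30 days: +30 → Jul 1, 2004 (2 left).
+2 → Jul 3, 2004.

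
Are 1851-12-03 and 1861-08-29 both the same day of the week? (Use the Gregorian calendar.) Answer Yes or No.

From Dec 3, 1851 to Aug 29, 1861 is 3557 days.
3557 mod 7 = 1, so they are different weekdays.
(Dec 3, 1851 is a Wednesday; Aug 29, 1861 is a Thursday.)

No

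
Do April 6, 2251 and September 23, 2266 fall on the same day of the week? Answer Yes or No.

From Apr 6, 2251 to Sep 23, 2266 is 5649 days.
5649 mod 7 = 0, so they are the same weekday.
(Apr 6, 2251 is a Sunday; Sep 23, 2266 is a Sunday.)

Yes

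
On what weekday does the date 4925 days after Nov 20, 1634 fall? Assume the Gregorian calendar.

Friday

Nov 20, 1634 is a Monday.
4925 mod 7 = 4, so 4925 days after a Monday is Monday + 4 = Friday.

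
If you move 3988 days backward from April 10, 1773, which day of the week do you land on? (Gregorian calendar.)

First find the weekday of Apr 10, 1773. Doomsday rule: the anchor day for the 1700s is Sunday. For year 73: 73÷12 = 6 r 1, and 1÷4 = 0, so 6+1+0 = 7.
Sunday + 7 ≡ Sunday — that's 1773's doomsday.
In April the doomsday date is Apr 4.
Apr 10 is 6 days after Apr 4; 6 mod 7 = 6, so Sunday + 6 = Saturday.
3988 mod 7 = 5, so 3988 days before a Saturday is Saturday − 5 = Monday.

Monday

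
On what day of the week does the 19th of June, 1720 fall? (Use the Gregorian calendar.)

Doomsday rule: the anchor day for the 1700s is Sunday. For year 20: 20÷12 = 1 r 8, and 8÷4 = 2, so 1+8+2 = 11.
Sunday + 11 ≡ Thursday — that's 1720's doomsday.
In June the doomsday date is Jun 6.
Jun 19 is 13 days after Jun 6; 13 mod 7 = 6, so Thursday + 6 = Wednesday.

Wednesday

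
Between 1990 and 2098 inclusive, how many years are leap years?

Multiples of 4 in [1990,2098]: 27.
Of those, multiples of 100: 1 (not leap unless ÷400).
Multiples of 400: 1.
Leap years = 27 − 1 + 1 = 27.

27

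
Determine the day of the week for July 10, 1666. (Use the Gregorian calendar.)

Doomsday rule: the anchor day for the 1600s is Tuesday. For year 66: 66÷12 = 5 r 6, and 6÷4 = 1, so 5+6+1 = 12.
Tuesday + 12 ≡ Sunday — that's 1666's doomsday.
In July the doomsday date is Jul 11.
Jul 10 is 1 day before Jul 11; 1 mod 7 = 1, so Sunday − 1 = Saturday.

Saturday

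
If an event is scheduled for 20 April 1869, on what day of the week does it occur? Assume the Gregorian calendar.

Tuesday

Doomsday rule: the anchor day for the 1800s is Friday. For year 69: 69÷12 = 5 r 9, and 9÷4 = 2, so 5+9+2 = 16.
Friday + 16 ≡ Sunday — that's 1869's doomsday.
In April the doomsday date is Apr 4.
Apr 20 is 16 days after Apr 4; 16 mod 7 = 2, so Sunday + 2 = Tuesday.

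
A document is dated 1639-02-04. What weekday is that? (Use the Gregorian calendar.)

Friday

Doomsday rule: the anchor day for the 1600s is Tuesday. For year 39: 39÷12 = 3 r 3, and 3÷4 = 0, so 3+3+0 = 6.
Tuesday + 6 ≡ Monday — that's 1639's doomsday.
In February the doomsday date is Feb 28 (1639 is not a leap year).
Feb 4 is 24 days before Feb 28; 24 mod 7 = 3, so Monday − 3 = Friday.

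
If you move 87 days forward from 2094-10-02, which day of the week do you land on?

First find the weekday of Oct 2, 2094. Doomsday rule: the anchor day for the 2000s is Tuesday. For year 94: 94÷12 = 7 r 10, and 10÷4 = 2, so 7+10+2 = 19.
Tuesday + 19 ≡ Sunday — that's 2094's doomsday.
In October the doomsday date is Oct 10.
Oct 2 is 8 days before Oct 10; 8 mod 7 = 1, so Sunday − 1 = Saturday.
87 mod 7 = 3, so 87 days after a Saturday is Saturday + 3 = Tuesday.

Tuesday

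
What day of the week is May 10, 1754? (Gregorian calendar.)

Friday

Doomsday rule: the anchor day for the 1700s is Sunday. For year 54: 54÷12 = 4 r 6, and 6÷4 = 1, so 4+6+1 = 11.
Sunday + 11 ≡ Thursday — that's 1754's doomsday.
In May the doomsday date is May 9.
May 10 is 1 day after May 9; 1 mod 7 = 1, so Thursday + 1 = Friday.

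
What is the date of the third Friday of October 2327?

October 1, 2327 is a Saturday.
The first Friday is therefore October 7 (6 days later).
The third Friday is 7 + 2×7 = October 21.

October 21, 2327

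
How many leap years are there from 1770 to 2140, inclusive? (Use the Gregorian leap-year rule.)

Multiples of 4 in [1770,2140]: 93.
Of those, multiples of 100: 4 (not leap unless ÷400).
Multiples of 400: 1.
Leap years = 93 − 4 + 1 = 90.

90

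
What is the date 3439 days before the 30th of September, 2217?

−365 (one year) → Sep 30, 2216 (3074 left).
−366 (one year; includes Feb 29, 2216) → Sep 30, 2215 (2708 left).
−365 (one year) → Sep 30, 2214 (2343 left).
−365 (one year) → Sep 30, 2213 (1978 left).
−365 (one year) → Sep 30, 2212 (1613 left).
−366 (one year; includes Feb 29, 2212) → Sep 30, 2211 (1247 left).
−365 (one year) → Sep 30, 2210 (882 left).
−365 (one year) → Sep 30, 2209 (517 left).
−365 (one year) → Sep 30, 2208 (152 left).
−30 → Aug 31, 2208 (end of Aug, 31 days; 122 left).
−31 → Jul 31, 2208 (end of Jul, 31 days; 91 left).
−31 → Jun 30, 2208 (end of Jun, 30 days; 60 left).
−30 → May 31, 2208 (end of May, 31 days; 30 left).
−30 → May 1, 2208.

May 1, 2208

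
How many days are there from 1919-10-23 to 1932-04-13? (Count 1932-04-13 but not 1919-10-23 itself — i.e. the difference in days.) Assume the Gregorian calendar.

4556

Oct 23, 1919 → Oct 23, 1920: 366 days (Feb 29, 1920 is in that span).
Oct 23, 1920 → Oct 23, 1921: 365 days.
Oct 23, 1921 → Oct 23, 1922: 365 days.
Oct 23, 1922 → Oct 23, 1923: 365 days.
Oct 23, 1923 → Oct 23, 1924: 366 days (Feb 29, 1924 is in that span).
Oct 23, 1924 → Oct 23, 1925: 365 days.
Oct 23, 1925 → Oct 23, 1926: 365 days.
Oct 23, 1926 → Oct 23, 1927: 365 days.
Oct 23, 1927 → Oct 23, 1928: 366 days (Feb 29, 1928 is in that span).
Oct 23, 1928 → Oct 23, 1929: 365 days.
Oct 23, 1929 → Oct 23, 1930: 365 days.
Oct 23, 1930 → Oct 23, 1931: 365 days.
Oct 23, 1931 → Nov 23, 1931: 31 days (October has 31).
Nov 23, 1931 → Dec 23, 1931: 30 days (November has 30).
Dec 23, 1931 → Jan 23, 1932: 31 days (December has 31).
Jan 23, 1932 → Feb 23, 1932: 31 days (January has 31).
Feb 23, 1932 → Mar 23, 1932: 29 days (February has 29).
Mar 23, 1932 → Apr 13, 1932: 21 days.
Total: 4556 days.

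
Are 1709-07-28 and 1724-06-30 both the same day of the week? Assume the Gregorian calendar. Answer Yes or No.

No

From Jul 28, 1709 to Jun 30, 1724 is 5451 days.
5451 mod 7 = 5, so they are different weekdays.
(Jul 28, 1709 is a Sunday; Jun 30, 1724 is a Friday.)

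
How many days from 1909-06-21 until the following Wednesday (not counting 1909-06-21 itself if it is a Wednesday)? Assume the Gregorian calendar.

2

Jun 21, 1909 is a Monday.
From Monday to the next Wednesday is 2 days.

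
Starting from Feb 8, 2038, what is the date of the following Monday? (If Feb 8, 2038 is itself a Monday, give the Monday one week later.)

February 15, 2038

Feb 8, 2038 is a Monday.
From Monday to the next Monday is 7 days.
Feb 8, 2038 + 7 = Feb 15, 2038.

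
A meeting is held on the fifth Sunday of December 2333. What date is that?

December 1, 2333 is a Friday.
The first Sunday is therefore December 3 (2 days later).
The fifth Sunday is 3 + 4×7 = December 31.

December 31, 2333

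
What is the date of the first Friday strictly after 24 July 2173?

July 30, 2173

Jul 24, 2173 is a Saturday.
From Saturday to the next Friday is 6 days.
Jul 24, 2173 + 6 = Jul 30, 2173.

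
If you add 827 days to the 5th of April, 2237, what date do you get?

July 11, 2239

+365 (one year) → Apr 5, 2238 (462 left).
+365 (one year) → Apr 5, 2239 (97 left).
Apr has 30 days: +26 → May 1, 2239 (71 left).
May has 31 days: +31 → Jun 1, 2239 (40 left).
Jun has 30 days: +30 → Jul 1, 2239 (10 left).
+10 → Jul 11, 2239.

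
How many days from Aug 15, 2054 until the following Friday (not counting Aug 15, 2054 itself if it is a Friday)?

6

Aug 15, 2054 is a Saturday.
From Saturday to the next Friday is 6 days.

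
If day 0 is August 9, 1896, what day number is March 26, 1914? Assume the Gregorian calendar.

Aug 9, 1896 → Aug 9, 1897: 365 days.
Aug 9, 1897 → Aug 9, 1898: 365 days.
Aug 9, 1898 → Aug 9, 1899: 365 days.
Aug 9, 1899 → Aug 9, 1900: 365 days.
Aug 9, 1900 → Aug 9, 1901: 365 days.
Aug 9, 1901 → Aug 9, 1902: 365 days.
Aug 9, 1902 → Aug 9, 1903: 365 days.
Aug 9, 1903 → Aug 9, 1904: 366 days (Feb 29, 1904 is in that span).
Aug 9, 1904 → Aug 9, 1905: 365 days.
Aug 9, 1905 → Aug 9, 1906: 365 days.
Aug 9, 1906 → Aug 9, 1907: 365 days.
Aug 9, 1907 → Aug 9, 1908: 366 days (Feb 29, 1908 is in that span).
Aug 9, 1908 → Aug 9, 1909: 365 days.
Aug 9, 1909 → Aug 9, 1910: 365 days.
Aug 9, 1910 → Aug 9, 1911: 365 days.
Aug 9, 1911 → Aug 9, 1912: 366 days (Feb 29, 1912 is in that span).
Aug 9, 1912 → Aug 9, 1913: 365 days.
Aug 9, 1913 → Sep 9, 1913: 31 days (August has 31).
Sep 9, 1913 → Oct 9, 1913: 30 days (September has 30).
Oct 9, 1913 → Nov 9, 1913: 31 days (October has 31).
Nov 9, 1913 → Dec 9, 1913: 30 days (November has 30).
Dec 9, 1913 → Jan 9, 1914: 31 days (December has 31).
Jan 9, 1914 → Feb 9, 1914: 31 days (January has 31).
Feb 9, 1914 → Mar 9, 1914: 28 days (February has 28).
Mar 9, 1914 → Mar 26, 1914: 17 days.
Total: 6437 days.

6437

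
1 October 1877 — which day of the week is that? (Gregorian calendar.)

Monday

Doomsday rule: the anchor day for the 1800s is Friday. For year 77: 77÷12 = 6 r 5, and 5÷4 = 1, so 6+5+1 = 12.
Friday + 12 ≡ Wednesday — that's 1877's doomsday.
In October the doomsday date is Oct 10.
Oct 1 is 9 days before Oct 10; 9 mod 7 = 2, so Wednesday − 2 = Monday.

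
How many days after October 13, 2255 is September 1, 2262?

2515

Oct 13, 2255 → Oct 13, 2256: 366 days (Feb 29, 2256 is in that span).
Oct 13, 2256 → Oct 13, 2257: 365 days.
Oct 13, 2257 → Oct 13, 2258: 365 days.
Oct 13, 2258 → Oct 13, 2259: 365 days.
Oct 13, 2259 → Oct 13, 2260: 366 days (Feb 29, 2260 is in that span).
Oct 13, 2260 → Oct 13, 2261: 365 days.
Oct 13, 2261 → Nov 13, 2261: 31 days (October has 31).
Nov 13, 2261 → Dec 13, 2261: 30 days (November has 30).
Dec 13, 2261 → Jan 13, 2262: 31 days (December has 31).
Jan 13, 2262 → Feb 13, 2262: 31 days (January has 31).
Feb 13, 2262 → Mar 13, 2262: 28 days (February has 28).
Mar 13, 2262 → Apr 13, 2262: 31 days (March has 31).
Apr 13, 2262 → May 13, 2262: 30 days (April has 30).
May 13, 2262 → Jun 13, 2262: 31 days (May has 31).
Jun 13, 2262 → Jul 13, 2262: 30 days (June has 30).
Jul 13, 2262 → Aug 13, 2262: 31 days (July has 31).
Aug 13, 2262 → Sep 1, 2262: 19 days.
Total: 2515 days.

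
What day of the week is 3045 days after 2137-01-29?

Tuesday

Jan 29, 2137 is a Tuesday.
3045 mod 7 = 0, so 3045 days after a Tuesday is Tuesday + 0 = Tuesday.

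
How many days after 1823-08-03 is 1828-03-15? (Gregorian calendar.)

Aug 3, 1823 → Aug 3, 1824: 366 days (Feb 29, 1824 is in that span).
Aug 3, 1824 → Aug 3, 1825: 365 days.
Aug 3, 1825 → Aug 3, 1826: 365 days.
Aug 3, 1826 → Aug 3, 1827: 365 days.
Aug 3, 1827 → Sep 3, 1827: 31 days (August has 31).
Sep 3, 1827 → Oct 3, 1827: 30 days (September has 30).
Oct 3, 1827 → Nov 3, 1827: 31 days (October has 31).
Nov 3, 1827 → Dec 3, 1827: 30 days (November has 30).
Dec 3, 1827 → Jan 3, 1828: 31 days (December has 31).
Jan 3, 1828 → Feb 3, 1828: 31 days (January has 31).
Feb 3, 1828 → Mar 3, 1828: 29 days (February has 29).
Mar 3, 1828 → Mar 15, 1828: 12 days.
Total: 1686 days.

1686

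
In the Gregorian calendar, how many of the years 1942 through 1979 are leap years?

9

Multiples of 4 in [1942,1979]: 9.
Of those, multiples of 100: 0 (not leap unless ÷400).
Multiples of 400: 0.
Leap years = 9 − 0 + 0 = 9.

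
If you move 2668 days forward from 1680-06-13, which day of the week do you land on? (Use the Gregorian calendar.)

Friday

Jun 13, 1680 is a Thursday.
2668 mod 7 = 1, so 2668 days after a Thursday is Thursday + 1 = Friday.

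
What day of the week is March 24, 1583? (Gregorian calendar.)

Thursday

Doomsday rule: the anchor day for the 1500s is Wednesday. For year 83: 83÷12 = 6 r 11, and 11÷4 = 2, so 6+11+2 = 19.
Wednesday + 19 ≡ Monday — that's 1583's doomsday.
In March the doomsday date is Mar 14.
Mar 24 is 10 days after Mar 14; 10 mod 7 = 3, so Monday + 3 = Thursday.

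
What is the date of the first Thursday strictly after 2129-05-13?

May 13, 2129 is a Friday.
From Friday to the next Thursday is 6 days.
May 13, 2129 + 6 = May 19, 2129.

May 19, 2129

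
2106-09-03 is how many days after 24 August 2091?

Aug 24, 2091 → Aug 24, 2092: 366 days (Feb 29, 2092 is in that span).
Aug 24, 2092 → Aug 24, 2093: 365 days.
Aug 24, 2093 → Aug 24, 2094: 365 days.
Aug 24, 2094 → Aug 24, 2095: 365 days.
Aug 24, 2095 → Aug 24, 2096: 366 days (Feb 29, 2096 is in that span).
Aug 24, 2096 → Aug 24, 2097: 365 days.
Aug 24, 2097 → Aug 24, 2098: 365 days.
Aug 24, 2098 → Aug 24, 2099: 365 days.
Aug 24, 2099 → Aug 24, 2100: 365 days.
Aug 24, 2100 → Aug 24, 2101: 365 days.
Aug 24, 2101 → Aug 24, 2102: 365 days.
Aug 24, 2102 → Aug 24, 2103: 365 days.
Aug 24, 2103 → Aug 24, 2104: 366 days (Feb 29, 2104 is in that span).
Aug 24, 2104 → Aug 24, 2105: 365 days.
Aug 24, 2105 → Sep 24, 2105: 31 days (August has 31).
Sep 24, 2105 → Oct 24, 2105: 30 days (September has 30).
Oct 24, 2105 → Nov 24, 2105: 31 days (October has 31).
Nov 24, 2105 → Dec 24, 2105: 30 days (November has 30).
Dec 24, 2105 → Jan 24, 2106: 31 days (December has 31).
Jan 24, 2106 → Feb 24, 2106: 31 days (January has 31).
Feb 24, 2106 → Mar 24, 2106: 28 days (February has 28).
Mar 24, 2106 → Apr 24, 2106: 31 days (March has 31).
Apr 24, 2106 → May 24, 2106: 30 days (April has 30).
May 24, 2106 → Jun 24, 2106: 31 days (May has 31).
Jun 24, 2106 → Jul 24, 2106: 30 days (June has 30).
Jul 24, 2106 → Aug 24, 2106: 31 days (July has 31).
Aug 24, 2106 → Sep 3, 2106: 10 days.
Total: 5488 days.

5488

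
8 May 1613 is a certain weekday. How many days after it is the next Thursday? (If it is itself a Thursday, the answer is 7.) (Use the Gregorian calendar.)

1

May 8, 1613 is a Wednesday.
From Wednesday to the next Thursday is 1 day.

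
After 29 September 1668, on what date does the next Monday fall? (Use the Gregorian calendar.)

October 1, 1668

Sep 29, 1668 is a Saturday.
From Saturday to the next Monday is 2 days.
Sep 29, 1668 + 2 = Oct 1, 1668.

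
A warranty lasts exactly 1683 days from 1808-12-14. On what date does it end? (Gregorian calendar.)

July 24, 1813

+365 (one year) → Dec 14, 1809 (1318 left).
+365 (one year) → Dec 14, 1810 (953 left).
+365 (one year) → Dec 14, 1811 (588 left).
+366 (one year; includes Feb 29, 1812) → Dec 14, 1812 (222 left).
Dec has 31 days: +18 → Jan 1, 1813 (204 left).
Jan has 31 days: +31 → Feb 1, 1813 (173 left).
Feb has 28 days: +28 → Mar 1, 1813 (145 left).
Mar has 31 days: +31 → Apr 1, 1813 (114 left).
Apr has 30 days: +30 → May 1, 1813 (84 left).
May has 31 days: +31 → Jun 1, 1813 (53 left).
Jun has 30 days: +30 → Jul 1, 1813 (23 left).
+23 → Jul 24, 1813.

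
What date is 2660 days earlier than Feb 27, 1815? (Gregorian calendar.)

November 16, 1807

−365 (one year) → Feb 27, 1814 (2295 left).
−365 (one year) → Feb 27, 1813 (1930 left).
−366 (one year; includes Feb 29, 1812) → Feb 27, 1812 (1564 left).
−365 (one year) → Feb 27, 1811 (1199 left).
−365 (one year) → Feb 27, 1810 (834 left).
−365 (one year) → Feb 27, 1809 (469 left).
−366 (one year; includes Feb 29, 1808) → Feb 27, 1808 (103 left).
−27 → Jan 31, 1808 (end of Jan, 31 days; 76 left).
−31 → Dec 31, 1807 (end of Dec, 31 days; 45 left).
−31 → Nov 30, 1807 (end of Nov, 30 days; 14 left).
−14 → Nov 16, 1807.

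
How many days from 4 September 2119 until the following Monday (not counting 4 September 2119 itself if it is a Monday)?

7

Sep 4, 2119 is a Monday.
From Monday to the next Monday is 7 days.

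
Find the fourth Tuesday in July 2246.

July 28, 2246

July 1, 2246 is a Wednesday.
The first Tuesday is therefore July 7 (6 days later).
The fourth Tuesday is 7 + 3×7 = July 28.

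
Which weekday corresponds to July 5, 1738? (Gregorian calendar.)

Saturday

Doomsday rule: the anchor day for the 1700s is Sunday. For year 38: 38÷12 = 3 r 2, and 2÷4 = 0, so 3+2+0 = 5.
Sunday + 5 ≡ Friday — that's 1738's doomsday.
In July the doomsday date is Jul 11.
Jul 5 is 6 days before Jul 11; 6 mod 7 = 6, so Friday − 6 = Saturday.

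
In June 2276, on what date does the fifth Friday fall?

June 30, 2276

June 1, 2276 is a Thursday.
The first Friday is therefore June 2 (1 days later).
The fifth Friday is 2 + 4×7 = June 30.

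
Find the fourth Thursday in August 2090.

August 1, 2090 is a Tuesday.
The first Thursday is therefore August 3 (2 days later).
The fourth Thursday is 3 + 3×7 = August 24.

August 24, 2090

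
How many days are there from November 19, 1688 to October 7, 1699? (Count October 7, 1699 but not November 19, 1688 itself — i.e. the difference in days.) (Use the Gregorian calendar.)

3974

Nov 19, 1688 → Nov 19, 1689: 365 days.
Nov 19, 1689 → Nov 19, 1690: 365 days.
Nov 19, 1690 → Nov 19, 1691: 365 days.
Nov 19, 1691 → Nov 19, 1692: 366 days (Feb 29, 1692 is in that span).
Nov 19, 1692 → Nov 19, 1693: 365 days.
Nov 19, 1693 → Nov 19, 1694: 365 days.
Nov 19, 1694 → Nov 19, 1695: 365 days.
Nov 19, 1695 → Nov 19, 1696: 366 days (Feb 29, 1696 is in that span).
Nov 19, 1696 → Nov 19, 1697: 365 days.
Nov 19, 1697 → Nov 19, 1698: 365 days.
Nov 19, 1698 → Dec 19, 1698: 30 days (November has 30).
Dec 19, 1698 → Jan 19, 1699: 31 days (December has 31).
Jan 19, 1699 → Feb 19, 1699: 31 days (January has 31).
Feb 19, 1699 → Mar 19, 1699: 28 days (February has 28).
Mar 19, 1699 → Apr 19, 1699: 31 days (March has 31).
Apr 19, 1699 → May 19, 1699: 30 days (April has 30).
May 19, 1699 → Jun 19, 1699: 31 days (May has 31).
Jun 19, 1699 → Jul 19, 1699: 30 days (June has 30).
Jul 19, 1699 → Aug 19, 1699: 31 days (July has 31).
Aug 19, 1699 → Sep 19, 1699: 31 days (August has 31).
Sep 19, 1699 → Oct 7, 1699: 18 days.
Total: 3974 days.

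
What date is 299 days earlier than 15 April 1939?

−15 → Mar 31, 1939 (end of Mar, 31 days; 284 left).
−31 → Feb 28, 1939 (end of Feb, 28 days; 253 left).
−28 → Jan 31, 1939 (end of Jan, 31 days; 225 left).
−31 → Dec 31, 1938 (end of Dec, 31 days; 194 left).
−31 → Nov 30, 1938 (end of Nov, 30 days; 163 left).
−30 → Oct 31, 1938 (end of Oct, 31 days; 133 left).
−31 → Sep 30, 1938 (end of Sep, 30 days; 102 left).
−30 → Aug 31, 1938 (end of Aug, 31 days; 72 left).
−31 → Jul 31, 1938 (end of Jul, 31 days; 41 left).
−31 → Jun 30, 1938 (end of Jun, 30 days; 10 left).
−10 → Jun 20, 1938.

June 20, 1938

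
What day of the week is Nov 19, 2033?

January 1, 2033 is a Saturday.
Jan 1, 2033 → Feb 1, 2033: 31 days (January has 31).
Feb 1, 2033 → Mar 1, 2033: 28 days (February has 28).
Mar 1, 2033 → Apr 1, 2033: 31 days (March has 31).
Apr 1, 2033 → May 1, 2033: 30 days (April has 30).
May 1, 2033 → Jun 1, 2033: 31 days (May has 31).
Jun 1, 2033 → Jul 1, 2033: 30 days (June has 30).
Jul 1, 2033 → Aug 1, 2033: 31 days (July has 31).
Aug 1, 2033 → Sep 1, 2033: 31 days (August has 31).
Sep 1, 2033 → Oct 1, 2033: 30 days (September has 30).
Oct 1, 2033 → Nov 1, 2033: 31 days (October has 31).
Nov 1, 2033 → Nov 19, 2033: 18 days.
Total: 322 days.
322 mod 7 = 0, so Saturday + 0 = Saturday.

Saturday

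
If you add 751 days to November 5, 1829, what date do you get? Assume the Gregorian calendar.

November 26, 1831

+365 (one year) → Nov 5, 1830 (386 left).
Nov has 30 days: +26 → Dec 1, 1830 (360 left).
Dec has 31 days: +31 → Jan 1, 1831 (329 left).
Jan has 31 days: +31 → Feb 1, 1831 (298 left).
Feb has 28 days: +28 → Mar 1, 1831 (270 left).
Mar has 31 days: +31 → Apr 1, 1831 (239 left).
Apr has 30 days: +30 → May 1, 1831 (209 left).
May has 31 days: +31 → Jun 1, 1831 (178 left).
Jun has 30 days: +30 → Jul 1, 1831 (148 left).
Jul has 31 days: +31 → Aug 1, 1831 (117 left).
Aug has 31 days: +31 → Sep 1, 1831 (86 left).
Sep has 30 days: +30 → Oct 1, 1831 (56 left).
Oct has 31 days: +31 → Nov 1, 1831 (25 left).
+25 → Nov 26, 1831.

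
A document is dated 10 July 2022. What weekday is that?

Sunday

January 1, 2022 is a Saturday.
Jan 1, 2022 → Feb 1, 2022: 31 days (January has 31).
Feb 1, 2022 → Mar 1, 2022: 28 days (February has 28).
Mar 1, 2022 → Apr 1, 2022: 31 days (March has 31).
Apr 1, 2022 → May 1, 2022: 30 days (April has 30).
May 1, 2022 → Jun 1, 2022: 31 days (May has 31).
Jun 1, 2022 → Jul 1, 2022: 30 days (June has 30).
Jul 1, 2022 → Jul 10, 2022: 9 days.
Total: 190 days.
190 mod 7 = 1, so Saturday + 1 = Sunday.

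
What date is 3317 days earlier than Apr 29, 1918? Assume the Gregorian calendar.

−365 (one year) → Apr 29, 1917 (2952 left).
−365 (one year) → Apr 29, 1916 (2587 left).
−366 (one year; includes Feb 29, 1916) → Apr 29, 1915 (2221 left).
−365 (one year) → Apr 29, 1914 (1856 left).
−365 (one year) → Apr 29, 1913 (1491 left).
−365 (one year) → Apr 29, 1912 (1126 left).
−366 (one year; includes Feb 29, 1912) → Apr 29, 1911 (760 left).
−365 (one year) → Apr 29, 1910 (395 left).
−29 → Mar 31, 1910 (end of Mar, 31 days; 366 left).
−31 → Feb 28, 1910 (end of Feb, 28 days; 335 left).
−28 → Jan 31, 1910 (end of Jan, 31 days; 307 left).
−31 → Dec 31, 1909 (end of Dec, 31 days; 276 left).
−31 → Nov 30, 1909 (end of Nov, 30 days; 245 left).
−30 → Oct 31, 1909 (end of Oct, 31 days; 215 left).
−31 → Sep 30, 1909 (end of Sep, 30 days; 184 left).
−30 → Aug 31, 1909 (end of Aug, 31 days; 154 left).
−31 → Jul 31, 1909 (end of Jul, 31 days; 123 left).
−31 → Jun 30, 1909 (end of Jun, 30 days; 92 left).
−30 → May 31, 1909 (end of May, 31 days; 62 left).
−31 → Apr 30, 1909 (end of Apr, 30 days; 31 left).
−30 → Mar 31, 1909 (end of Mar, 31 days; 1 left).
−1 → Mar 30, 1909.

March 30, 1909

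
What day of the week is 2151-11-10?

Doomsday rule: the anchor day for the 2100s is Sunday. For year 51: 51÷12 = 4 r 3, and 3÷4 = 0, so 4+3+0 = 7.
Sunday + 7 ≡ Sunday — that's 2151's doomsday.
In November the doomsday date is Nov 7.
Nov 10 is 3 days after Nov 7; 3 mod 7 = 3, so Sunday + 3 = Wednesday.

Wednesday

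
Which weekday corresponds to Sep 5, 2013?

Doomsday rule: the anchor day for the 2000s is Tuesday. For year 13: 13÷12 = 1 r 1, and 1÷4 = 0, so 1+1+0 = 2.
Tuesday + 2 ≡ Thursday — that's 2013's doomsday.
In September the doomsday date is Sep 5.
Sep 5 is the doomsday itself: Thursday.

Thursday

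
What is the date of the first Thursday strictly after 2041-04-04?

April 11, 2041

Apr 4, 2041 is a Thursday.
From Thursday to the next Thursday is 7 days.
Apr 4, 2041 + 7 = Apr 11, 2041.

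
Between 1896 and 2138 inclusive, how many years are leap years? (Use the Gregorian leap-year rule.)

59

Multiples of 4 in [1896,2138]: 61.
Of those, multiples of 100: 3 (not leap unless ÷400).
Multiples of 400: 1.
Leap years = 61 − 3 + 1 = 59.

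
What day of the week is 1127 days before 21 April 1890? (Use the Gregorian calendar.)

Monday

First find the weekday of Apr 21, 1890. Doomsday rule: the anchor day for the 1800s is Friday. For year 90: 90÷12 = 7 r 6, and 6÷4 = 1, so 7+6+1 = 14.
Friday + 14 ≡ Friday — that's 1890's doomsday.
In April the doomsday date is Apr 4.
Apr 21 is 17 days after Apr 4; 17 mod 7 = 3, so Friday + 3 = Monday.
1127 mod 7 = 0, so 1127 days before a Monday is Monday − 0 = Monday.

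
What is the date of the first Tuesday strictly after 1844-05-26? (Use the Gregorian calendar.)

May 28, 1844

May 26, 1844 is a Sunday.
From Sunday to the next Tuesday is 2 days.
May 26, 1844 + 2 = May 28, 1844.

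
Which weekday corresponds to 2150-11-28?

Saturday

Doomsday rule: the anchor day for the 2100s is Sunday. For year 50: 50÷12 = 4 r 2, and 2÷4 = 0, so 4+2+0 = 6.
Sunday + 6 ≡ Saturday — that's 2150's doomsday.
In November the doomsday date is Nov 7.
Nov 28 is 21 days after Nov 7; 21 mod 7 = 0, so Saturday + 0 = Saturday.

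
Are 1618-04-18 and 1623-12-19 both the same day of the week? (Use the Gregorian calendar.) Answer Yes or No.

No

From Apr 18, 1618 to Dec 19, 1623 is 2071 days.
2071 mod 7 = 6, so they are different weekdays.
(Apr 18, 1618 is a Wednesday; Dec 19, 1623 is a Tuesday.)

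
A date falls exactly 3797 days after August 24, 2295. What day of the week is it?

First find the weekday of Aug 24, 2295. Doomsday rule: the anchor day for the 2200s is Friday. For year 95: 95÷12 = 7 r 11, and 11÷4 = 2, so 7+11+2 = 20.
Friday + 20 ≡ Thursday — that's 2295's doomsday.
In August the doomsday date is Aug 8.
Aug 24 is 16 days after Aug 8; 16 mod 7 = 2, so Thursday + 2 = Saturday.
3797 mod 7 = 3, so 3797 days after a Saturday is Saturday + 3 = Tuesday.

Tuesday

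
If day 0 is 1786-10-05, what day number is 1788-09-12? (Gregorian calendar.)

Oct 5, 1786 → Oct 5, 1787: 365 days.
Oct 5, 1787 → Nov 5, 1787: 31 days (October has 31).
Nov 5, 1787 → Dec 5, 1787: 30 days (November has 30).
Dec 5, 1787 → Jan 5, 1788: 31 days (December has 31).
Jan 5, 1788 → Feb 5, 1788: 31 days (January has 31).
Feb 5, 1788 → Mar 5, 1788: 29 days (February has 29).
Mar 5, 1788 → Apr 5, 1788: 31 days (March has 31).
Apr 5, 1788 → May 5, 1788: 30 days (April has 30).
May 5, 1788 → Jun 5, 1788: 31 days (May has 31).
Jun 5, 1788 → Jul 5, 1788: 30 days (June has 30).
Jul 5, 1788 → Aug 5, 1788: 31 days (July has 31).
Aug 5, 1788 → Sep 5, 1788: 31 days (August has 31).
Sep 5, 1788 → Sep 12, 1788: 7 days.
Total: 708 days.

708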